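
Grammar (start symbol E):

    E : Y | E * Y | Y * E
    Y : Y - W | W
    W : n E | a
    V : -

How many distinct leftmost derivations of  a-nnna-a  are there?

Parse trees for a-nnna-a:
  [E [Y [Y [W a]] - [W n [E [Y [Y [W n [E [Y [W n [E [Y [W a]]]]]]]] - [W a]]]]]]
  [E [Y [Y [W a]] - [W n [E [Y [W n [E [Y [Y [W n [E [Y [W a]]]]] - [W a]]]]]]]]]
  [E [Y [Y [W a]] - [W n [E [Y [W n [E [Y [W n [E [Y [Y [W a]] - [W a]]]]]]]]]]]]
  [E [Y [Y [Y [W a]] - [W n [E [Y [W n [E [Y [W n [E [Y [W a]]]]]]]]]]] - [W a]]]

4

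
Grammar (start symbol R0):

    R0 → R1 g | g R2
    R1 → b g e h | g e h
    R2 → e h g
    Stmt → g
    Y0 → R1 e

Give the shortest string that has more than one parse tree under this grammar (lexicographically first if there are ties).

length 4: g e h g has 2 parse trees

Two derivations of g e h g:
  R0 ⇒ R1 g ⇒ g e h g
  R0 ⇒ g R2 ⇒ g e h g

g e h g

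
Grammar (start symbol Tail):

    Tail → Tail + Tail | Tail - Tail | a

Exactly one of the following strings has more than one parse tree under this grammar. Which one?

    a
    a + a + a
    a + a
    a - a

a: 1 tree
a + a + a: 2 trees
a + a: 1 tree
a - a: 1 tree

a + a + a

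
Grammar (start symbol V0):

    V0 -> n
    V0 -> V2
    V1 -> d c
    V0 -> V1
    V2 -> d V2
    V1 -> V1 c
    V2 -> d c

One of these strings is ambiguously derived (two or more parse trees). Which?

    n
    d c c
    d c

n: 1 tree
d c c: 1 tree
d c: 2 trees

d c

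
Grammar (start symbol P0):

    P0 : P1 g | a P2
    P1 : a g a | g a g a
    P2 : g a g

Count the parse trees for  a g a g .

Parse trees for a g a g:
  [P0 [P1 a g a] g]
  [P0 a [P2 g a g]]

2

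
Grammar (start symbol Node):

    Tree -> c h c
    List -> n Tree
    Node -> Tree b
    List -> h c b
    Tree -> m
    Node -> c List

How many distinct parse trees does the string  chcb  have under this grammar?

Parse trees for chcb:
  [Node [Tree c h c] b]
  [Node c [List h c b]]

2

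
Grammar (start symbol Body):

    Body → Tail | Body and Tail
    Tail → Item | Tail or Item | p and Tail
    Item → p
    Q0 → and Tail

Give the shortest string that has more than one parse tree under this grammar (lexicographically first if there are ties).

length 1: no string has ≥2 trees
length 3: p and p has 2 parse trees

Two derivations of p and p:
  Body ⇒ Tail ⇒ p and Tail ⇒ p and Item ⇒ p and p
  Body ⇒ Body and Tail ⇒ Tail and Tail ⇒ Item and Tail ⇒ p and Tail ⇒ p and Item ⇒ p and p

p and p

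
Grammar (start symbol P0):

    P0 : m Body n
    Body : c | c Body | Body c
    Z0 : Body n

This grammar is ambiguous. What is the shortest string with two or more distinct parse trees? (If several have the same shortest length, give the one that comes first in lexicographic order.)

length 3: no string has ≥2 trees
length 4: m c c n has 2 parse trees

Two derivations of m c c n:
  P0 ⇒ m Body n ⇒ m c Body n ⇒ m c c n
  P0 ⇒ m Body n ⇒ m Body c n ⇒ m c c n

m c c n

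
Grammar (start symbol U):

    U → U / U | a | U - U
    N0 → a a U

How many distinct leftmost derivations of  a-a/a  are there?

Parse trees for a-a/a:
  [U [U [U a] - [U a]] / [U a]]
  [U [U a] - [U [U a] / [U a]]]

2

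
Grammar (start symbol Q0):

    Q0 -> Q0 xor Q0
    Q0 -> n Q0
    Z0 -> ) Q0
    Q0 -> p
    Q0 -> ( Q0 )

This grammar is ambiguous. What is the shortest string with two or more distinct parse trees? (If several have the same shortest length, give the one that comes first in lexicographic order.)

length 1: no string has ≥2 trees
length 2: no string has ≥2 trees
length 3: no string has ≥2 trees
length 4: n p xor p has 2 parse trees

Two derivations of n p xor p:
  Q0 ⇒ Q0 xor Q0 ⇒ n Q0 xor Q0 ⇒ n p xor Q0 ⇒ n p xor p
  Q0 ⇒ n Q0 ⇒ n Q0 xor Q0 ⇒ n p xor Q0 ⇒ n p xor p

n p xor p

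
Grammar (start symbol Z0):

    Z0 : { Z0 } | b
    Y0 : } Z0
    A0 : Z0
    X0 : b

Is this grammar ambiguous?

Unambiguous

(Y0, A0, X0 are unreachable from Z0, so their rules don't affect L(Z0).) Each string is a nest of matched brackets around a single atom. An opening bracket forces the recursive rule; an atom forces the base rule.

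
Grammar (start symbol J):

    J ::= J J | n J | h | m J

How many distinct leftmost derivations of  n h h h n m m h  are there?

Parse trees for n h h h n m m h (showing first 6 of 14):
  [J [J n [J h]] [J [J h] [J [J h] [J n [J m [J m [J h]]]]]]]
  [J [J n [J h]] [J [J [J h] [J h]] [J n [J m [J m [J h]]]]]]
  [J [J [J n [J h]] [J h]] [J [J h] [J n [J m [J m [J h]]]]]]
  [J [J n [J [J h] [J h]]] [J [J h] [J n [J m [J m [J h]]]]]]
  [J [J [J n [J h]] [J [J h] [J h]]] [J n [J m [J m [J h]]]]]
  [J [J [J [J n [J h]] [J h]] [J h]] [J n [J m [J m [J h]]]]]

14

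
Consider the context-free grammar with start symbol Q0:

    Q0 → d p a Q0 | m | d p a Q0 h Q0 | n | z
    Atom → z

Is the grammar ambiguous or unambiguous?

Witness: d p a d p a m h m

Derivation 1: Q0 ⇒ d p a Q0 ⇒ d p a d p a Q0 h Q0 ⇒ d p a d p a m h Q0 ⇒ d p a d p a m h m
Derivation 2: Q0 ⇒ d p a Q0 h Q0 ⇒ d p a d p a Q0 h Q0 ⇒ d p a d p a m h Q0 ⇒ d p a d p a m h m

Two distinct leftmost derivations for the same string.

Ambiguous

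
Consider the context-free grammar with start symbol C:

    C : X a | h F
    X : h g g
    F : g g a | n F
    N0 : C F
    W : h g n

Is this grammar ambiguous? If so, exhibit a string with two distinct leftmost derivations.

Ambiguous

Witness: h g g a

Derivation 1: C ⇒ X a ⇒ h g g a
Derivation 2: C ⇒ h F ⇒ h g g a

Two distinct leftmost derivations for the same string.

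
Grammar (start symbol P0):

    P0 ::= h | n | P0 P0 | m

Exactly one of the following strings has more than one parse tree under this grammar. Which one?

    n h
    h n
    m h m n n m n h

n h: 1 tree
h n: 1 tree
m h m n n m n h: 429 trees

m h m n n m n h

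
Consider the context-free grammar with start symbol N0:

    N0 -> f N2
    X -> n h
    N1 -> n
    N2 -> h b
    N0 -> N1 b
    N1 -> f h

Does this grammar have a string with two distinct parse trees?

Witness: f h b

Derivation 1: N0 ⇒ f N2 ⇒ f h b
Derivation 2: N0 ⇒ N1 b ⇒ f h b

Two distinct leftmost derivations for the same string.

Ambiguous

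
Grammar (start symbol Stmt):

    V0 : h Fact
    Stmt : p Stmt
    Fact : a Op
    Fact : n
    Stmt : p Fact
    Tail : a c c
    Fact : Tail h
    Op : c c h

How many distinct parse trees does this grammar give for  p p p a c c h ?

2

Parse trees for p p p a c c h:
  [Stmt p [Stmt p [Stmt p [Fact a [Op c c h]]]]]
  [Stmt p [Stmt p [Stmt p [Fact [Tail a c c] h]]]]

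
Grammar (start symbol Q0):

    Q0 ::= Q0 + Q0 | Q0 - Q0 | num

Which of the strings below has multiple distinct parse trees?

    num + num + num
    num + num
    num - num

num + num + num: 2 trees
num + num: 1 tree
num - num: 1 tree

num + num + num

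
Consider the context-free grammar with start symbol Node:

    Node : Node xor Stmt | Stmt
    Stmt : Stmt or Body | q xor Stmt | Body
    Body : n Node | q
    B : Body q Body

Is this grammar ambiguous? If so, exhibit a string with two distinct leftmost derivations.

Witness: q xor q

Derivation 1: Node ⇒ Node xor Stmt ⇒ Stmt xor Stmt ⇒ Body xor Stmt ⇒ q xor Stmt ⇒ q xor Body ⇒ q xor q
Derivation 2: Node ⇒ Stmt ⇒ q xor Stmt ⇒ q xor Body ⇒ q xor q

Two distinct leftmost derivations for the same string.

Ambiguous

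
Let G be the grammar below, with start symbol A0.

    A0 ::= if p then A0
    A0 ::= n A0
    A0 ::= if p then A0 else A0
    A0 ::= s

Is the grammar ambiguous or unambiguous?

Witness: if p then if p then s else s

Derivation 1: A0 ⇒ if p then A0 ⇒ if p then if p then A0 else A0 ⇒ if p then if p then s else A0 ⇒ if p then if p then s else s
Derivation 2: A0 ⇒ if p then A0 else A0 ⇒ if p then if p then A0 else A0 ⇒ if p then if p then s else A0 ⇒ if p then if p then s else s

Two distinct leftmost derivations for the same string.

Ambiguous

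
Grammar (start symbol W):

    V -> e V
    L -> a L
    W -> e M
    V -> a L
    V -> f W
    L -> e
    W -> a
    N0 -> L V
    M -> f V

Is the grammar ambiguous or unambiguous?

Unambiguous

(N0 is unreachable from W, so its rules don't affect L(W).) Each reachable nonterminal has at most one production per leading terminal, and all productions are right-linear; the derivation is determined token-by-token.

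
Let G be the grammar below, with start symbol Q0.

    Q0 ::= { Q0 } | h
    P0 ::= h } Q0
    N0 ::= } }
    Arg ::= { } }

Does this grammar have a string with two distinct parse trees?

(P0, N0, Arg are unreachable from Q0, so their rules don't affect L(Q0).) Each string is a nest of matched brackets around a single atom. An opening bracket forces the recursive rule; an atom forces the base rule.

Unambiguous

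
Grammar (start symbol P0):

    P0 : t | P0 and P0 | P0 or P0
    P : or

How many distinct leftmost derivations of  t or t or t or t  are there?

Parse trees for t or t or t or t:
  [P0 [P0 t] or [P0 [P0 t] or [P0 [P0 t] or [P0 t]]]]
  [P0 [P0 t] or [P0 [P0 [P0 t] or [P0 t]] or [P0 t]]]
  [P0 [P0 [P0 t] or [P0 t]] or [P0 [P0 t] or [P0 t]]]
  [P0 [P0 [P0 t] or [P0 [P0 t] or [P0 t]]] or [P0 t]]
  [P0 [P0 [P0 [P0 t] or [P0 t]] or [P0 t]] or [P0 t]]

5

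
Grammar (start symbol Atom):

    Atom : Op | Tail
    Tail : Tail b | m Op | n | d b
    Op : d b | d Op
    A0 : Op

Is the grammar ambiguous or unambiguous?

Ambiguous

Witness: d b

Derivation 1: Atom ⇒ Op ⇒ d b
Derivation 2: Atom ⇒ Tail ⇒ d b

Two distinct leftmost derivations for the same string.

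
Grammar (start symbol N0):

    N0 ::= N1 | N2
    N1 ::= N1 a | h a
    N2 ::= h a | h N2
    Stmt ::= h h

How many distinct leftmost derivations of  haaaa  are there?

1

Parse trees for haaaa:
  [N0 [N1 [N1 [N1 [N1 h a] a] a] a]]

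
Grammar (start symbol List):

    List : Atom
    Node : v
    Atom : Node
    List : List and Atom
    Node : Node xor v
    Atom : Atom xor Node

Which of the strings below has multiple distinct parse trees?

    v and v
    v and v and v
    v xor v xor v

v and v: 1 tree
v and v and v: 1 tree
v xor v xor v: 4 trees

v xor v xor v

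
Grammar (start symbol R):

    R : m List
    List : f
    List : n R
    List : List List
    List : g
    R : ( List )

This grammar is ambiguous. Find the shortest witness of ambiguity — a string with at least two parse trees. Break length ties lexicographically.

length 2: no string has ≥2 trees
length 3: no string has ≥2 trees
length 4: m f f f has 2 parse trees

Two derivations of m f f f:
  R ⇒ m List ⇒ m List List ⇒ m f List ⇒ m f List List ⇒ m f f List ⇒ m f f f
  R ⇒ m List ⇒ m List List ⇒ m List List List ⇒ m f List List ⇒ m f f List ⇒ m f f f

m f f f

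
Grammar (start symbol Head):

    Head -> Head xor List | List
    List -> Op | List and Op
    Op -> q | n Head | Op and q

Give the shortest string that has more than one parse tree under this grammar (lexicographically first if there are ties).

length 1: no string has ≥2 trees
length 2: no string has ≥2 trees
length 3: q and q has 2 parse trees

Two derivations of q and q:
  Head ⇒ List ⇒ Op ⇒ Op and q ⇒ q and q
  Head ⇒ List ⇒ List and Op ⇒ Op and Op ⇒ q and Op ⇒ q and q

q and q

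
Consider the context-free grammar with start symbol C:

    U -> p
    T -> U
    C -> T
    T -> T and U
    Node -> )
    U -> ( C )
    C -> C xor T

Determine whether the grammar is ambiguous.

Unambiguous

Only C, T, U are reachable from C; ignoring the rest: This is a standard precedence ladder (C over T over U), with each level left-recursive on its own operator ('xor' at C, 'and' at T). That structure is LR(1), hence unambiguous.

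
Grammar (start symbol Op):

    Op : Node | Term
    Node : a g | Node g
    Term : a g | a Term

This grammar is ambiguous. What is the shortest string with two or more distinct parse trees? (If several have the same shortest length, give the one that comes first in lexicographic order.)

a g

length 2: a g has 2 parse trees

Two derivations of a g:
  Op ⇒ Node ⇒ a g
  Op ⇒ Term ⇒ a g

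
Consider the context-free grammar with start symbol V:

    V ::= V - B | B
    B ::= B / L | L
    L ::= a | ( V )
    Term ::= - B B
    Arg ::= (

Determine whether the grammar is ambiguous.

Only V, B, L are reachable from V; ignoring the rest: This is a standard precedence ladder (V over B over L), with each level left-recursive on its own operator ('-' at V, '/' at B). That structure is LR(1), hence unambiguous.

Unambiguous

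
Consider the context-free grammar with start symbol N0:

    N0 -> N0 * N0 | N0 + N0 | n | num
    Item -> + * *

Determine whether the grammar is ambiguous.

Ambiguous

Witness: n * n * n

Derivation 1: N0 ⇒ N0 * N0 ⇒ N0 * N0 * N0 ⇒ n * N0 * N0 ⇒ n * n * N0 ⇒ n * n * n
Derivation 2: N0 ⇒ N0 * N0 ⇒ n * N0 ⇒ n * N0 * N0 ⇒ n * n * N0 ⇒ n * n * n

Two distinct leftmost derivations for the same string.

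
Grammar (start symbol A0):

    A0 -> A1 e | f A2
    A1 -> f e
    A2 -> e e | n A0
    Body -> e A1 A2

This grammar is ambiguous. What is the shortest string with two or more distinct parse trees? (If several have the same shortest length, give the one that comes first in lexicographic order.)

length 3: f e e has 2 parse trees

Two derivations of f e e:
  A0 ⇒ A1 e ⇒ f e e
  A0 ⇒ f A2 ⇒ f e e

f e e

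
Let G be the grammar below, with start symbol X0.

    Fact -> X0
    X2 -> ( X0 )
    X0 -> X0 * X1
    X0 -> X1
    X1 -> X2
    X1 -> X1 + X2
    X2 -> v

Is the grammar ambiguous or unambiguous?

(Fact is unreachable from X0, so its rules don't affect L(X0).) The grammar is stratified — X0 handles '*' (left-recursive), X1 handles '+', X2 atoms. Each operator has a fixed associativity and precedence level, so every string has one parse.

Unambiguous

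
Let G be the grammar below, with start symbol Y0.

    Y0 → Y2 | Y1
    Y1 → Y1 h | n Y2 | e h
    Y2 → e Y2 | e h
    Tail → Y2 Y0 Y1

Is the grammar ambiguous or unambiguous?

Witness: e h

Derivation 1: Y0 ⇒ Y2 ⇒ e h
Derivation 2: Y0 ⇒ Y1 ⇒ e h

Two distinct leftmost derivations for the same string.

Ambiguous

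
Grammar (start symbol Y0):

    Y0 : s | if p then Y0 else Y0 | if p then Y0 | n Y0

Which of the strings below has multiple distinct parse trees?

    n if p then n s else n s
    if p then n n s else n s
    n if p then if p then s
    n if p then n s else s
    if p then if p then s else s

if p then if p then s else s

n if p then n s else n s: 1 tree
if p then n n s else n s: 1 tree
n if p then if p then s: 1 tree
n if p then n s else s: 1 tree
if p then if p then s else s: 2 trees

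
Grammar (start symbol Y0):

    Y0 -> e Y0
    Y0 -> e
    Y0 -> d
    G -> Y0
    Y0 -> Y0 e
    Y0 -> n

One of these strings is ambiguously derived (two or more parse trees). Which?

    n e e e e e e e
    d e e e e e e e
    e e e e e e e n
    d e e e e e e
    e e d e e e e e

n e e e e e e e: 1 tree
d e e e e e e e: 1 tree
e e e e e e e n: 1 tree
d e e e e e e: 1 tree
e e d e e e e e: 21 trees

e e d e e e e e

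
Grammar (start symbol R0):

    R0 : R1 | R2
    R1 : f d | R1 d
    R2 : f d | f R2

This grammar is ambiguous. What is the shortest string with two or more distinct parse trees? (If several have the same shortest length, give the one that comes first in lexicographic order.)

f d

length 2: f d has 2 parse trees

Two derivations of f d:
  R0 ⇒ R1 ⇒ f d
  R0 ⇒ R2 ⇒ f d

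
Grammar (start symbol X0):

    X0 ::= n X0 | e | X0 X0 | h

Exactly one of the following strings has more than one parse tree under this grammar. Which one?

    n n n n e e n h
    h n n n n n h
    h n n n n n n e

n n n n e e n h

n n n n e e n h: 20 trees
h n n n n n h: 1 tree
h n n n n n n e: 1 tree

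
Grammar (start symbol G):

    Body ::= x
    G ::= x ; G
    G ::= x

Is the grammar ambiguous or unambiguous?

Unambiguous

(Body is unreachable from G, so its rules don't affect L(G).) Right-recursive list with a separator: after each atom, whether the separator follows determines the rule. One parse per string.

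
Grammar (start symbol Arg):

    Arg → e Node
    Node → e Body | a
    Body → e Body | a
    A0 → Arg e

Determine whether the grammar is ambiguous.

(A0 is unreachable from Arg, so its rules don't affect L(Arg).) The reachable rules are right-linear with at most one rule per (nonterminal, next-terminal) pair. Each input token forces the next rule, so parsing is deterministic.

Unambiguous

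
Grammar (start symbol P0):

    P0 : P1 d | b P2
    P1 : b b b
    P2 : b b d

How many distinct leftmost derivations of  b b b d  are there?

Parse trees for b b b d:
  [P0 [P1 b b b] d]
  [P0 b [P2 b b d]]

2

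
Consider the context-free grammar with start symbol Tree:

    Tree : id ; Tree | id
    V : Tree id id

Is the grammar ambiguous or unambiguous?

Only Tree is reachable from Tree; ignoring the rest: The reachable grammar is A → atom sep A | atom. Each atom is followed by either the separator (recurse) or end-of-string (stop) — no choice point.

Unambiguous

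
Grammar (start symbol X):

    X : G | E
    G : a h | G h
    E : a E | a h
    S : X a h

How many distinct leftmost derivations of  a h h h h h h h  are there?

1

Parse trees for a h h h h h h h:
  [X [G [G [G [G [G [G [G a h] h] h] h] h] h] h]]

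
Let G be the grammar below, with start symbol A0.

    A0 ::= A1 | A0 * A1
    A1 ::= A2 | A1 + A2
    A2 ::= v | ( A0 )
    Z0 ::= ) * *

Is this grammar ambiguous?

Only A0, A1, A2 are reachable from A0; ignoring the rest: A0 → A0 * A1 | A1  ;  A1 → A1 + A2 | A2  — a left-associative chain with A2 at the bottom. Each string factors uniquely by precedence.

Unambiguous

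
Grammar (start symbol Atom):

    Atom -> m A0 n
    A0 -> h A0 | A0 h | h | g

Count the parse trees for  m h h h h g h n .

5

Parse trees for m h h h h g h n:
  [Atom m [A0 h [A0 h [A0 h [A0 h [A0 [A0 g] h]]]]] n]
  [Atom m [A0 h [A0 h [A0 h [A0 [A0 h [A0 g]] h]]]] n]
  [Atom m [A0 h [A0 h [A0 [A0 h [A0 h [A0 g]]] h]]] n]
  [Atom m [A0 h [A0 [A0 h [A0 h [A0 h [A0 g]]]] h]] n]
  [Atom m [A0 [A0 h [A0 h [A0 h [A0 h [A0 g]]]]] h] n]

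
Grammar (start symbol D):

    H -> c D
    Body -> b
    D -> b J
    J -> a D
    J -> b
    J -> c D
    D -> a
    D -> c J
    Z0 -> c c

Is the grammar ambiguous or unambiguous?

Unambiguous

(Z0, H, Body are unreachable from D, so their rules don't affect L(D).) Restricted to the reachable nonterminals, every rule has the form A → t or A → t B, and no two rules for the same A share a first terminal. The grammar encodes a DFA — one run per string.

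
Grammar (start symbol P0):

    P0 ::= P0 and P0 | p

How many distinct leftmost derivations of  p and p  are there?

1

Parse trees for p and p:
  [P0 [P0 p] and [P0 p]]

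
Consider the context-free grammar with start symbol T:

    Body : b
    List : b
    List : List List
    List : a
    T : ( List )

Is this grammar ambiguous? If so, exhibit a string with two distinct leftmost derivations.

Ambiguous

Witness: ( a a a )

Derivation 1: T ⇒ ( List ) ⇒ ( List List ) ⇒ ( List List List ) ⇒ ( a List List ) ⇒ ( a a List ) ⇒ ( a a a )
Derivation 2: T ⇒ ( List ) ⇒ ( List List ) ⇒ ( a List ) ⇒ ( a List List ) ⇒ ( a a List ) ⇒ ( a a a )

Two distinct leftmost derivations for the same string.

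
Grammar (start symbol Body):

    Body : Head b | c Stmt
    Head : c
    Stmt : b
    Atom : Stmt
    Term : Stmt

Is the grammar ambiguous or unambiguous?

Witness: c b

Derivation 1: Body ⇒ Head b ⇒ c b
Derivation 2: Body ⇒ c Stmt ⇒ c b

Two distinct leftmost derivations for the same string.

Ambiguous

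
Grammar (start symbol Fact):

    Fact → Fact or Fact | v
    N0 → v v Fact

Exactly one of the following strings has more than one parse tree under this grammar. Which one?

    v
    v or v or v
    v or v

v or v or v

v: 1 tree
v or v or v: 2 trees
v or v: 1 tree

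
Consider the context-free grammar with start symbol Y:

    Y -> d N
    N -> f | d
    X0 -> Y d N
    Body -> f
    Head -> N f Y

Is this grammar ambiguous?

(X0, Body, Head are unreachable from Y, so their rules don't affect L(Y).) Each reachable nonterminal has at most one production per leading terminal, and all productions are right-linear; the derivation is determined token-by-token.

Unambiguous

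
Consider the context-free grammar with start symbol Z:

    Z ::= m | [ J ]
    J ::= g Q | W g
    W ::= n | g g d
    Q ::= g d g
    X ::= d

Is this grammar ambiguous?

Ambiguous

Witness: [ g g d g ]

Derivation 1: Z ⇒ [ J ] ⇒ [ g Q ] ⇒ [ g g d g ]
Derivation 2: Z ⇒ [ J ] ⇒ [ W g ] ⇒ [ g g d g ]

Two distinct leftmost derivations for the same string.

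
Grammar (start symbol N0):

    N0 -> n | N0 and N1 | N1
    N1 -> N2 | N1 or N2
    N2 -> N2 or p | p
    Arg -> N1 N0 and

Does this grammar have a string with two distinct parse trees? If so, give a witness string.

Ambiguous

Witness: p or p

Derivation 1: N0 ⇒ N1 ⇒ N2 ⇒ N2 or p ⇒ p or p
Derivation 2: N0 ⇒ N1 ⇒ N1 or N2 ⇒ N2 or N2 ⇒ p or N2 ⇒ p or p

Two distinct leftmost derivations for the same string.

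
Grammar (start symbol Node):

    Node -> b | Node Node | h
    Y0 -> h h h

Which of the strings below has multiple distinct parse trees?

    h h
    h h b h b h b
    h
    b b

h h b h b h b

h h: 1 tree
h h b h b h b: 132 trees
h: 1 tree
b b: 1 tree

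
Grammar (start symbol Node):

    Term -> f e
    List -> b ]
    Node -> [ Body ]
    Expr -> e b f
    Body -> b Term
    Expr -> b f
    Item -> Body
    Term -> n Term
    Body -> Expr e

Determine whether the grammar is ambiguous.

Witness: [ b f e ]

Derivation 1: Node ⇒ [ Body ] ⇒ [ b Term ] ⇒ [ b f e ]
Derivation 2: Node ⇒ [ Body ] ⇒ [ Expr e ] ⇒ [ b f e ]

Two distinct leftmost derivations for the same string.

Ambiguous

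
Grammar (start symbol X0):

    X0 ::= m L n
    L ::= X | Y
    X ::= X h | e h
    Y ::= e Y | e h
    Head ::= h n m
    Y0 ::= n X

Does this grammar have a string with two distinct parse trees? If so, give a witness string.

Ambiguous

Witness: m e h n

Derivation 1: X0 ⇒ m L n ⇒ m X n ⇒ m e h n
Derivation 2: X0 ⇒ m L n ⇒ m Y n ⇒ m e h n

Two distinct leftmost derivations for the same string.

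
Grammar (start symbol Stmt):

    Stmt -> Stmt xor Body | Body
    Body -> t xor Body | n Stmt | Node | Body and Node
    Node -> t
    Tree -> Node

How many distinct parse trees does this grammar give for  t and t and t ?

Parse trees for t and t and t:
  [Stmt [Body [Body [Body [Node t]] and [Node t]] and [Node t]]]

1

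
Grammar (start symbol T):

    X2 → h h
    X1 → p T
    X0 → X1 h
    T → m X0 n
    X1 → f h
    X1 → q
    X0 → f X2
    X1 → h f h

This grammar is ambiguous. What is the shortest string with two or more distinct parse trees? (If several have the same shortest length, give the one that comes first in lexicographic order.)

m f h h n

length 4: no string has ≥2 trees
length 5: m f h h n has 2 parse trees

Two derivations of m f h h n:
  T ⇒ m X0 n ⇒ m X1 h n ⇒ m f h h n
  T ⇒ m X0 n ⇒ m f X2 n ⇒ m f h h n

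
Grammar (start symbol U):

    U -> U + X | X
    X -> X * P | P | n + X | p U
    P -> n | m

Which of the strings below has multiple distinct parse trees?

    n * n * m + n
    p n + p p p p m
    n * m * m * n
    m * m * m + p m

p n + p p p p m

n * n * m + n: 1 tree
p n + p p p p m: 3 trees
n * m * m * n: 1 tree
m * m * m + p m: 1 tree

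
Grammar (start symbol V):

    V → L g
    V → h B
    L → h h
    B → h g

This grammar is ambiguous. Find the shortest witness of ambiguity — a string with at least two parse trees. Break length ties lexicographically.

h h g

length 3: h h g has 2 parse trees

Two derivations of h h g:
  V ⇒ L g ⇒ h h g
  V ⇒ h B ⇒ h h g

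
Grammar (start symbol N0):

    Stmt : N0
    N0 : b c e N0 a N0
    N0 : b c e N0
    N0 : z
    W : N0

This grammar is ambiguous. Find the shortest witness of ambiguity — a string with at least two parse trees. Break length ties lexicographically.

b c e b c e z a z

length 1: no string has ≥2 trees
length 4: no string has ≥2 trees
length 6: no string has ≥2 trees
length 7: no string has ≥2 trees
length 9: b c e b c e z a z has 2 parse trees

Two derivations of b c e b c e z a z:
  N0 ⇒ b c e N0 a N0 ⇒ b c e b c e N0 a N0 ⇒ b c e b c e z a N0 ⇒ b c e b c e z a z
  N0 ⇒ b c e N0 ⇒ b c e b c e N0 a N0 ⇒ b c e b c e z a N0 ⇒ b c e b c e z a z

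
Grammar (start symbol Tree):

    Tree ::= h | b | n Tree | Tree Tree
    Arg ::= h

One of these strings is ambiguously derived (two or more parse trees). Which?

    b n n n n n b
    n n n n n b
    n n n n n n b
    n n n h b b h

b n n n n n b: 1 tree
n n n n n b: 1 tree
n n n n n n b: 1 tree
n n n h b b h: 48 trees

n n n h b b h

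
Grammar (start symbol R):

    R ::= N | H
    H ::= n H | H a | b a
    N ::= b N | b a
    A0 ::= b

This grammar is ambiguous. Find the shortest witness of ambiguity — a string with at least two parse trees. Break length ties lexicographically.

length 2: b a has 2 parse trees

Two derivations of b a:
  R ⇒ N ⇒ b a
  R ⇒ H ⇒ b a

b a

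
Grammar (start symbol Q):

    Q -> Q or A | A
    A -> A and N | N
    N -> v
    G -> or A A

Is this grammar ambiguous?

Unambiguous

(G is unreachable from Q, so its rules don't affect L(Q).) This is a standard precedence ladder (Q over A over N), with each level left-recursive on its own operator ('or' at Q, 'and' at A). That structure is LR(1), hence unambiguous.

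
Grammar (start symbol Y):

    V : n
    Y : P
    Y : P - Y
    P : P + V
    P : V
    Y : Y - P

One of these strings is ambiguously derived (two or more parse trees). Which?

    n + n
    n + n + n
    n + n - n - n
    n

n + n - n - n

n + n: 1 tree
n + n + n: 1 tree
n + n - n - n: 4 trees
n: 1 tree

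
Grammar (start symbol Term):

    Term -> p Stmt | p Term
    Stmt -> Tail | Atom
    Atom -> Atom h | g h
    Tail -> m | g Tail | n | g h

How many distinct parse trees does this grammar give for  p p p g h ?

Parse trees for p p p g h:
  [Term p [Term p [Term p [Stmt [Tail g h]]]]]
  [Term p [Term p [Term p [Stmt [Atom g h]]]]]

2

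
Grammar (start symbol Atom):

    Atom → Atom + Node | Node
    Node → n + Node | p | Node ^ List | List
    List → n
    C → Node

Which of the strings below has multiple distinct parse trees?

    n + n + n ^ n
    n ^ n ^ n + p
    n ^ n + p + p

n + n + n ^ n: 7 trees
n ^ n ^ n + p: 1 tree
n ^ n + p + p: 1 tree

n + n + n ^ n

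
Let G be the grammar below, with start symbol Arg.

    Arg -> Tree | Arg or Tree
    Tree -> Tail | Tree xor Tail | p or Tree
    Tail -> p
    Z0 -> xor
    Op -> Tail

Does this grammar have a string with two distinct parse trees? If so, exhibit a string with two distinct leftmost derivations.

Witness: p or p

Derivation 1: Arg ⇒ Tree ⇒ p or Tree ⇒ p or Tail ⇒ p or p
Derivation 2: Arg ⇒ Arg or Tree ⇒ Tree or Tree ⇒ Tail or Tree ⇒ p or Tree ⇒ p or Tail ⇒ p or p

Two distinct leftmost derivations for the same string.

Ambiguous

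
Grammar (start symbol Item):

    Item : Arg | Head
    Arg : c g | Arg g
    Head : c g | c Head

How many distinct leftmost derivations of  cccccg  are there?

Parse trees for cccccg:
  [Item [Head c [Head c [Head c [Head c [Head c g]]]]]]

1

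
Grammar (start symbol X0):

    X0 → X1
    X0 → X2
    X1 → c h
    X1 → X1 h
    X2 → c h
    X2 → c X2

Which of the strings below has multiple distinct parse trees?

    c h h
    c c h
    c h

c h

c h h: 1 tree
c c h: 1 tree
c h: 2 trees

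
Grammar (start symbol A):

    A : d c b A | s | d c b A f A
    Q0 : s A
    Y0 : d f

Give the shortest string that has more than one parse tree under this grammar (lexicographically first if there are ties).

length 1: no string has ≥2 trees
length 4: no string has ≥2 trees
length 6: no string has ≥2 trees
length 7: no string has ≥2 trees
length 9: d c b d c b s f s has 2 parse trees

Two derivations of d c b d c b s f s:
  A ⇒ d c b A ⇒ d c b d c b A f A ⇒ d c b d c b s f A ⇒ d c b d c b s f s
  A ⇒ d c b A f A ⇒ d c b d c b A f A ⇒ d c b d c b s f A ⇒ d c b d c b s f s

d c b d c b s f s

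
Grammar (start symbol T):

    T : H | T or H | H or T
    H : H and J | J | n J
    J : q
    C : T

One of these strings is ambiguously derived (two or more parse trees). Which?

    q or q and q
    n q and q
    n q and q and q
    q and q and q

q or q and q

q or q and q: 2 trees
n q and q: 1 tree
n q and q and q: 1 tree
q and q and q: 1 tree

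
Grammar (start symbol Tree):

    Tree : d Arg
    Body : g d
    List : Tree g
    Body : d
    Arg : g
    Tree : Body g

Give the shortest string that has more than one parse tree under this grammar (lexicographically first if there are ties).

d g

length 2: d g has 2 parse trees

Two derivations of d g:
  Tree ⇒ d Arg ⇒ d g
  Tree ⇒ Body g ⇒ d g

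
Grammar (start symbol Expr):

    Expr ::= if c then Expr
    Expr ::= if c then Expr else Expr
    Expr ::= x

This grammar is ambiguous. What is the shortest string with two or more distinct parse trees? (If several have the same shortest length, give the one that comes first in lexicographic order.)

length 1: no string has ≥2 trees
length 4: no string has ≥2 trees
length 6: no string has ≥2 trees
length 7: no string has ≥2 trees
length 9: if c then if c then x else x has 2 parse trees

Two derivations of if c then if c then x else x:
  Expr ⇒ if c then Expr ⇒ if c then if c then Expr else Expr ⇒ if c then if c then x else Expr ⇒ if c then if c then x else x
  Expr ⇒ if c then Expr else Expr ⇒ if c then if c then Expr else Expr ⇒ if c then if c then x else Expr ⇒ if c then if c then x else x

if c then if c then x else x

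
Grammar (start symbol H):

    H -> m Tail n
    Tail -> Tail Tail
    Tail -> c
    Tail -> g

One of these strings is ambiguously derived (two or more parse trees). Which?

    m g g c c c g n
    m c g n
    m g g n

m g g c c c g n

m g g c c c g n: 42 trees
m c g n: 1 tree
m g g n: 1 tree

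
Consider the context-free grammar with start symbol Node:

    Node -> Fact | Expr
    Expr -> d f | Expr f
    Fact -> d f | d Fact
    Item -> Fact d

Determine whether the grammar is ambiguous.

Witness: d f

Derivation 1: Node ⇒ Fact ⇒ d f
Derivation 2: Node ⇒ Expr ⇒ d f

Two distinct leftmost derivations for the same string.

Ambiguous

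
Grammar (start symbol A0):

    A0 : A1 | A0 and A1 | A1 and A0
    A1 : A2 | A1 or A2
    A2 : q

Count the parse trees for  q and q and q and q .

Parse trees for q and q and q and q:
  [A0 [A0 [A0 [A0 [A1 [A2 q]]] and [A1 [A2 q]]] and [A1 [A2 q]]] and [A1 [A2 q]]]
  [A0 [A0 [A0 [A1 [A2 q]] and [A0 [A1 [A2 q]]]] and [A1 [A2 q]]] and [A1 [A2 q]]]
  [A0 [A0 [A1 [A2 q]] and [A0 [A0 [A1 [A2 q]]] and [A1 [A2 q]]]] and [A1 [A2 q]]]
  [A0 [A0 [A1 [A2 q]] and [A0 [A1 [A2 q]] and [A0 [A1 [A2 q]]]]] and [A1 [A2 q]]]
  [A0 [A1 [A2 q]] and [A0 [A0 [A0 [A1 [A2 q]]] and [A1 [A2 q]]] and [A1 [A2 q]]]]
  [A0 [A1 [A2 q]] and [A0 [A0 [A1 [A2 q]] and [A0 [A1 [A2 q]]]] and [A1 [A2 q]]]]
  [A0 [A1 [A2 q]] and [A0 [A1 [A2 q]] and [A0 [A0 [A1 [A2 q]]] and [A1 [A2 q]]]]]
  [A0 [A1 [A2 q]] and [A0 [A1 [A2 q]] and [A0 [A1 [A2 q]] and [A0 [A1 [A2 q]]]]]]

8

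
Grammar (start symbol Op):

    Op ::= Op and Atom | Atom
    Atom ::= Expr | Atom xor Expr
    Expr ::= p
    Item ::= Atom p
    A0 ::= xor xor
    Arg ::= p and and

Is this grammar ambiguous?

Unambiguous

Only Op, Atom, Expr are reachable from Op; ignoring the rest: This is a standard precedence ladder (Op over Atom over Expr), with each level left-recursive on its own operator ('and' at Op, 'xor' at Atom). That structure is LR(1), hence unambiguous.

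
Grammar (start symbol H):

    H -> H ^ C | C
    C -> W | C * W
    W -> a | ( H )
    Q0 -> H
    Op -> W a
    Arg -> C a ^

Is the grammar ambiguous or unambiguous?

Only H, C, W are reachable from H; ignoring the rest: This is a standard precedence ladder (H over C over W), with each level left-recursive on its own operator ('^' at H, '*' at C). That structure is LR(1), hence unambiguous.

Unambiguous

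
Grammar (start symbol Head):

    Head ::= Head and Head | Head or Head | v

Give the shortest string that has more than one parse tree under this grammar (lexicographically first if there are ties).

length 1: no string has ≥2 trees
length 3: no string has ≥2 trees
length 5: v and v and v has 2 parse trees

Two derivations of v and v and v:
  Head ⇒ Head and Head ⇒ Head and Head and Head ⇒ v and Head and Head ⇒ v and v and Head ⇒ v and v and v
  Head ⇒ Head and Head ⇒ v and Head ⇒ v and Head and Head ⇒ v and v and Head ⇒ v and v and v

v and v and v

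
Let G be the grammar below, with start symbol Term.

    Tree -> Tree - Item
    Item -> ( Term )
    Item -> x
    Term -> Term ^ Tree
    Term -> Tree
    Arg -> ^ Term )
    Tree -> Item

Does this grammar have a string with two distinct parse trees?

Only Term, Tree, Item are reachable from Term; ignoring the rest: The grammar is stratified — Term handles '^' (left-recursive), Tree handles '-', Item atoms. Each operator has a fixed associativity and precedence level, so every string has one parse.

Unambiguous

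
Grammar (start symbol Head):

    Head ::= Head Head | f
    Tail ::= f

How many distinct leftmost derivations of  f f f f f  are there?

14

Parse trees for f f f f f (showing first 6 of 14):
  [Head [Head f] [Head [Head f] [Head [Head f] [Head [Head f] [Head f]]]]]
  [Head [Head f] [Head [Head f] [Head [Head [Head f] [Head f]] [Head f]]]]
  [Head [Head f] [Head [Head [Head f] [Head f]] [Head [Head f] [Head f]]]]
  [Head [Head f] [Head [Head [Head f] [Head [Head f] [Head f]]] [Head f]]]
  [Head [Head f] [Head [Head [Head [Head f] [Head f]] [Head f]] [Head f]]]
  [Head [Head [Head f] [Head f]] [Head [Head f] [Head [Head f] [Head f]]]]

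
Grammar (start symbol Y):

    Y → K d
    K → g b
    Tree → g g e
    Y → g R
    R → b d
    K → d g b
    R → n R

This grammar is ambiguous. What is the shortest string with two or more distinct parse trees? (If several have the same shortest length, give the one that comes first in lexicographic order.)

length 3: g b d has 2 parse trees

Two derivations of g b d:
  Y ⇒ K d ⇒ g b d
  Y ⇒ g R ⇒ g b d

g b d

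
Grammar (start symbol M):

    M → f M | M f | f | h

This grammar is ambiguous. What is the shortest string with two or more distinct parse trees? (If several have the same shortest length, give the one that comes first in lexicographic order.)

length 1: no string has ≥2 trees
length 2: f f has 2 parse trees

Two derivations of f f:
  M ⇒ f M ⇒ f f
  M ⇒ M f ⇒ f f

f f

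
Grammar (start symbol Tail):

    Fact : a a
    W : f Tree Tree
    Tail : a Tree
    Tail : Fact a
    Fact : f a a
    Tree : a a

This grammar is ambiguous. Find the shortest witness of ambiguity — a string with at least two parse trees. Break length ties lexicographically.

length 3: a a a has 2 parse trees

Two derivations of a a a:
  Tail ⇒ a Tree ⇒ a a a
  Tail ⇒ Fact a ⇒ a a a

a a a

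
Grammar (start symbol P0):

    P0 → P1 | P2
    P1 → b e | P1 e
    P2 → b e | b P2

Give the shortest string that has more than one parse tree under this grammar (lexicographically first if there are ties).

b e

length 2: b e has 2 parse trees

Two derivations of b e:
  P0 ⇒ P1 ⇒ b e
  P0 ⇒ P2 ⇒ b e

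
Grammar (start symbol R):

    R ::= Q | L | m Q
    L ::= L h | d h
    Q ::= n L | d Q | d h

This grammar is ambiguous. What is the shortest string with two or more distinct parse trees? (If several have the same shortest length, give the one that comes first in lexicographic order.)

d h

length 2: d h has 2 parse trees

Two derivations of d h:
  R ⇒ Q ⇒ d h
  R ⇒ L ⇒ d h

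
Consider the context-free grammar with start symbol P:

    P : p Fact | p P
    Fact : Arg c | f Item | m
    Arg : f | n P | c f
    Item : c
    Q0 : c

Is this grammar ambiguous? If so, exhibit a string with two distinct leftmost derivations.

Witness: p f c

Derivation 1: P ⇒ p Fact ⇒ p Arg c ⇒ p f c
Derivation 2: P ⇒ p Fact ⇒ p f Item ⇒ p f c

Two distinct leftmost derivations for the same string.

Ambiguous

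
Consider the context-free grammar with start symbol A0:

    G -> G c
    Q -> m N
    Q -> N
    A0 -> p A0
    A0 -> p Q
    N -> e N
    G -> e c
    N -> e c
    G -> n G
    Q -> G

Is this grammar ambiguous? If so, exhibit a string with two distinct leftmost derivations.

Ambiguous

Witness: p e c

Derivation 1: A0 ⇒ p Q ⇒ p N ⇒ p e c
Derivation 2: A0 ⇒ p Q ⇒ p G ⇒ p e c

Two distinct leftmost derivations for the same string.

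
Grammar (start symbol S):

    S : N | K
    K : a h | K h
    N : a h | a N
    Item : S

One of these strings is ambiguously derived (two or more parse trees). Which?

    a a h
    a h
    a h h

a h

a a h: 1 tree
a h: 2 trees
a h h: 1 tree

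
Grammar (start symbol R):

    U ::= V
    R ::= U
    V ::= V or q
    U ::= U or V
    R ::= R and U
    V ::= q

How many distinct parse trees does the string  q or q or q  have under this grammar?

Parse trees for q or q or q:
  [R [U [V [V [V q] or q] or q]]]
  [R [U [U [V q]] or [V [V q] or q]]]
  [R [U [U [V [V q] or q]] or [V q]]]
  [R [U [U [U [V q]] or [V q]] or [V q]]]

4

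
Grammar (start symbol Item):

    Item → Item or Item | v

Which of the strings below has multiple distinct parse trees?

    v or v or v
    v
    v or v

v or v or v

v or v or v: 2 trees
v: 1 tree
v or v: 1 tree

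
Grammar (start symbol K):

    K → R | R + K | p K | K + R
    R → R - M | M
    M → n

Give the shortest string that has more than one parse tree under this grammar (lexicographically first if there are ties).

n + n

length 1: no string has ≥2 trees
length 2: no string has ≥2 trees
length 3: n + n has 2 parse trees

Two derivations of n + n:
  K ⇒ R + K ⇒ M + K ⇒ n + K ⇒ n + R ⇒ n + M ⇒ n + n
  K ⇒ K + R ⇒ R + R ⇒ M + R ⇒ n + R ⇒ n + M ⇒ n + n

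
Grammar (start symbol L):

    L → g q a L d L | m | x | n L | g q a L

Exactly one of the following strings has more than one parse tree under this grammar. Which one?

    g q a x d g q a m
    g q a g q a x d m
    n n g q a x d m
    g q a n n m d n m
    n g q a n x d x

g q a g q a x d m

g q a x d g q a m: 1 tree
g q a g q a x d m: 2 trees
n n g q a x d m: 1 tree
g q a n n m d n m: 1 tree
n g q a n x d x: 1 tree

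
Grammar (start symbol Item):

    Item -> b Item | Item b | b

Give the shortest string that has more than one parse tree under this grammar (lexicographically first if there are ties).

b b

length 1: no string has ≥2 trees
length 2: b b has 2 parse trees

Two derivations of b b:
  Item ⇒ b Item ⇒ b b
  Item ⇒ Item b ⇒ b b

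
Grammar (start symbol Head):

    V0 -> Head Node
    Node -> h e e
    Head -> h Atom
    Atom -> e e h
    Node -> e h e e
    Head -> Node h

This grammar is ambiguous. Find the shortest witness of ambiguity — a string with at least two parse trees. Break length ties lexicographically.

h e e h

length 4: h e e h has 2 parse trees

Two derivations of h e e h:
  Head ⇒ h Atom ⇒ h e e h
  Head ⇒ Node h ⇒ h e e h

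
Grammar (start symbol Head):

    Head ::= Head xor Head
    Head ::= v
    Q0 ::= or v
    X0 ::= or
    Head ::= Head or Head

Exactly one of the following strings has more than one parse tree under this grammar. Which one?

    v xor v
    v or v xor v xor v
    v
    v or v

v or v xor v xor v

v xor v: 1 tree
v or v xor v xor v: 5 trees
v: 1 tree
v or v: 1 tree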